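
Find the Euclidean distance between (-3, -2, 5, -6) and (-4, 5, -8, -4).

√(Σ(x_i - y_i)²) = √((-3 - (-4))² + (-2 - 5)² + (5 - (-8))² + (-6 - (-4))²)
= √(1² + (-7)² + 13² + (-2)²) = √(1 + 49 + 169 + 4) = √223 ≈ 14.9332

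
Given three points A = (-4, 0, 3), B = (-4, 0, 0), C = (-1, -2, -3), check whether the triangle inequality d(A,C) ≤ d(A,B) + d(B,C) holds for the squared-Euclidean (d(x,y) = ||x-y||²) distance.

d(A,B) = 0² + 0² + 3² = 9, d(B,C) = 3² + 2² + 3² = 22, d(A,C) = 3² + 2² + 6² = 49.
d(A,C) = 49 > 9 + 22 = 31. Triangle inequality is VIOLATED. (Squared-Euclidean is not a metric — this is a counterexample.)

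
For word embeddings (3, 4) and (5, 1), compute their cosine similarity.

With u = (3, 4), v = (5, 1):
u·v = 3·5 + 4·1 = 15 + 4 = 19.
|u| = √(3² + 4²) = √25, |v| = √(5² + 1²) = √26, so |u||v| = √(25·26) = √650.
cos θ = (u·v)/(|u||v|) = 19/√650 ≈ 0.7452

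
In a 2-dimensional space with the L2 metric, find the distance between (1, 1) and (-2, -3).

(Σ|x_i - y_i|^2)^(1/2) = (|1 - (-2)|^2 + |1 - (-3)|^2)^(1/2)
= (3^2 + 4^2)^(1/2) = (9 + 16)^(1/2) = (25)^(1/2) = 5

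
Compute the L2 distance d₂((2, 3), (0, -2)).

√(Σ(x_i - y_i)²) = √((2 - 0)² + (3 - (-2))²)
= √(2² + 5²) = √(4 + 25) = √29 ≈ 5.3852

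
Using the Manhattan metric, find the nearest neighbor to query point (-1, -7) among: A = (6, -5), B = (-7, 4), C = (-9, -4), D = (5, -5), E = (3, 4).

Distances: d(A) = 9, d(B) = 17, d(C) = 11, d(D) = 8, d(E) = 15. Nearest: D = (5, -5) with distance 8.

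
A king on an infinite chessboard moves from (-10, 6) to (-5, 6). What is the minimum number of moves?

max(|x_i - y_i|) = max(|-10 - (-5)|, |6 - 6|) = max(5, 0) = 5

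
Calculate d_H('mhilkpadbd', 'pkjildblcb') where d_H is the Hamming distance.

Differing positions: 1, 2, 3, 4, 5, 6, 7, 8, 9, 10. Hamming distance = 10.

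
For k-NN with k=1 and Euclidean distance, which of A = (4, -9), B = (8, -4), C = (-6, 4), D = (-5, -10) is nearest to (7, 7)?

Distances: d(A) ≈ 16.2788, d(B) ≈ 11.0454, d(C) ≈ 13.3417, d(D) ≈ 20.8087. Nearest: B = (8, -4) with distance 11.0454.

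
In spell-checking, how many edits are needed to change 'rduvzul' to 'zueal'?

Let D[i][j] be the edit distance between the first i characters of 'rduvzul' and the first j characters of 'zueal', with D[i][0] = i, D[0][j] = j, and D[i][j] = D[i-1][j-1] if the characters match, else 1 + min(D[i-1][j], D[i][j-1], D[i-1][j-1]). Filling the table (rows: prefixes of 'rduvzul', columns: prefixes of 'zueal'):
     ε  z  u  e  a  l
  ε  0  1  2  3  4  5
  r  1  1  2  3  4  5
  d  2  2  2  3  4  5
  u  3  3  2  3  4  5
  v  4  4  3  3  4  5
  z  5  4  4  4  4  5
  u  6  5  4  5  5  5
  l  7  6  5  5  6  5
The bottom-right entry gives D[7][5] = 5, so no sequence of fewer than 5 edits works. Backtracking through the table gives one optimal edit sequence (5 edits):
  rduvzul → duvzul (del r @1)
  duvzul → zuvzul (sub d→z @1)
  zuvzul → zuzul (del v @3)
  zuzul → zueul (sub z→e @3)
  zueul → zueal (sub u→a @4)
Edit distance = 5.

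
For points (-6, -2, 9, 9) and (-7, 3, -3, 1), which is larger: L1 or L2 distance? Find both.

L1 = |-6 - (-7)| + |-2 - 3| + |9 - (-3)| + |9 - 1| = 1 + 5 + 12 + 8 = 26
L2 = √(1² + 5² + 12² + 8²) = √234 ≈ 15.2971
L1 ≥ L2 always (equality iff movement is along one axis); L1 > L2 here.
Ratio L1/L2 = 26/√234 ≈ 1.6997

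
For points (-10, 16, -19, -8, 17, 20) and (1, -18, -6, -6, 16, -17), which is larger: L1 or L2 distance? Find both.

L1 = |-10 - 1| + |16 - (-18)| + |-19 - (-6)| + |-8 - (-6)| + |17 - 16| + |20 - (-17)| = 11 + 34 + 13 + 2 + 1 + 37 = 98
L2 = √(11² + 34² + 13² + 2² + 1² + 37²) = √2820 ≈ 53.1037
L1 ≥ L2 always (equality iff movement is along one axis); L1 > L2 here.
Ratio L1/L2 = 98/√2820 ≈ 1.8454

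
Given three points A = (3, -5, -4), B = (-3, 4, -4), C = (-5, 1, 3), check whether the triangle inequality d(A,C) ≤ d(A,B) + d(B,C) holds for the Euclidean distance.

d(A,B) = √(6² + 9² + 0²) = √117 ≈ 10.8167, d(B,C) = √(2² + 3² + 7²) = √62 ≈ 7.874, d(A,C) = √(8² + 6² + 7²) = √149 ≈ 12.2066.
d(A,C) ≈ 12.2066 ≤ 10.8167 + 7.874 = 18.6907. Triangle inequality is satisfied.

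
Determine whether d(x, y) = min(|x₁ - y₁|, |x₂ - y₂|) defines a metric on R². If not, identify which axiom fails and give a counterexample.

No. d fails identity of indiscernibles: take x = (1, 0) and y = (1, 7). Then d(x,y) = min(|1 - 1|, |0 - 7|) = min(0, 7) = 0, yet x ≠ y.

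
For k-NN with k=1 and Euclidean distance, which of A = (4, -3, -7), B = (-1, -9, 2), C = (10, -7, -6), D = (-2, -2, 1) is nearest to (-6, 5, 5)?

Distances: d(A) ≈ 17.5499, d(B) ≈ 15.1658, d(C) ≈ 22.8254, d(D) = 9. Nearest: D = (-2, -2, 1) with distance 9.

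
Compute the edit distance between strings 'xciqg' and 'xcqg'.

Let D[i][j] be the edit distance between the first i characters of 'xciqg' and the first j characters of 'xcqg', with D[i][0] = i, D[0][j] = j, and D[i][j] = D[i-1][j-1] if the characters match, else 1 + min(D[i-1][j], D[i][j-1], D[i-1][j-1]). Filling the table (rows: prefixes of 'xciqg', columns: prefixes of 'xcqg'):
     ε  x  c  q  g
  ε  0  1  2  3  4
  x  1  0  1  2  3
  c  2  1  0  1  2
  i  3  2  1  1  2
  q  4  3  2  1  2
  g  5  4  3  2  1
The bottom-right entry gives D[5][4] = 1, so no sequence of fewer than 1 edit works. Backtracking through the table gives one optimal edit sequence (1 edit):
  xciqg → xcqg (del i @3)
Edit distance = 1.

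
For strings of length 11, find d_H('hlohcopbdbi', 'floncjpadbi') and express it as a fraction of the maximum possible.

Differing positions: 1, 4, 6, 8. Hamming distance = 4. The maximum possible Hamming distance for length-11 strings is 11, so d_H/11 = 4/11 ≈ 0.3636.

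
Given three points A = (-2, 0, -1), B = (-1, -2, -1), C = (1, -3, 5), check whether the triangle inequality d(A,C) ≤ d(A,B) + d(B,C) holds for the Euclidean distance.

d(A,B) = √(1² + 2² + 0²) = √5 ≈ 2.2361, d(B,C) = √(2² + 1² + 6²) = √41 ≈ 6.4031, d(A,C) = √(3² + 3² + 6²) = √54 ≈ 7.3485.
d(A,C) ≈ 7.3485 ≤ 2.2361 + 6.4031 = 8.6392. Triangle inequality is satisfied.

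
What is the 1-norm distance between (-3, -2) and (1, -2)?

Σ|x_i - y_i| = |-3 - 1| + |-2 - (-2)| = 4 + 0 = 4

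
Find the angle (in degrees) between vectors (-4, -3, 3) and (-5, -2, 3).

With u = (-4, -3, 3), v = (-5, -2, 3):
u·v = (-4)·(-5) + (-3)·(-2) + 3·3 = 20 + 6 + 9 = 35.
|u| = √((-4)² + (-3)² + 3²) = √34, |v| = √((-5)² + (-2)² + 3²) = √38, so |u||v| = √(34·38) = √1292.
cos θ = (u·v)/(|u||v|) = 35/√1292 ≈ 0.973726
θ = arccos(0.973726) ≈ 13.16°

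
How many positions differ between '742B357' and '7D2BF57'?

Differing positions: 2, 5. Hamming distance = 2.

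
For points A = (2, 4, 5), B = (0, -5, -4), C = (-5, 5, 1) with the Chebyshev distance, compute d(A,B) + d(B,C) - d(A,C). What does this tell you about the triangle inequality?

d(A,B) = max(2, 9, 9) = 9, d(B,C) = max(5, 10, 5) = 10, d(A,C) = max(7, 1, 4) = 7.
d(A,B) + d(B,C) - d(A,C) = 9 + 10 - 7 = 19 - 7 = 12. This is ≥ 0, so the triangle inequality holds for these points.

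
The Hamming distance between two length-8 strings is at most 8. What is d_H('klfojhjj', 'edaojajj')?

Differing positions: 1, 2, 3, 6. Hamming distance = 4. The maximum possible Hamming distance for length-8 strings is 8, so d_H/8 = 4/8 = 0.5.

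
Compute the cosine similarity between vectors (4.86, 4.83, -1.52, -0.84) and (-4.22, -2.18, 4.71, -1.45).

With u = (4.86, 4.83, -1.52, -0.84), v = (-4.22, -2.18, 4.71, -1.45):
u·v = 4.86·(-4.22) + 4.83·(-2.18) + (-1.52)·4.71 + (-0.84)·(-1.45) = (-20.5092) + (-10.5294) + (-7.1592) + 1.218 = -36.9798.
|u| = √(4.86² + 4.83² + (-1.52)² + (-0.84)²) = √(23.6196 + 23.3289 + 2.3104 + 0.7056) = √49.9645, |v| = √((-4.22)² + (-2.18)² + 4.71² + (-1.45)²) = √(17.8084 + 4.7524 + 22.1841 + 2.1025) = √46.8474.
cos θ = (u·v)/(|u||v|) = -36.9798/(√49.9645·√46.8474) ≈ -0.7643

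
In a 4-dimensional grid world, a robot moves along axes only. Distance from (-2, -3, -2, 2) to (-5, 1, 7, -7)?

Σ|x_i - y_i| = |-2 - (-5)| + |-3 - 1| + |-2 - 7| + |2 - (-7)| = 3 + 4 + 9 + 9 = 25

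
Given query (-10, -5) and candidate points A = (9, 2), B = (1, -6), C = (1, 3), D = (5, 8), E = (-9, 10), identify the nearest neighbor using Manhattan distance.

Distances: d(A) = 26, d(B) = 12, d(C) = 19, d(D) = 28, d(E) = 16. Nearest: B = (1, -6) with distance 12.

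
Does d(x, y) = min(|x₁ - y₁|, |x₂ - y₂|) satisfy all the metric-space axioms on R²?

No. d fails identity of indiscernibles: take x = (3, 0) and y = (3, 6). Then d(x,y) = min(|3 - 3|, |0 - 6|) = min(0, 6) = 0, yet x ≠ y.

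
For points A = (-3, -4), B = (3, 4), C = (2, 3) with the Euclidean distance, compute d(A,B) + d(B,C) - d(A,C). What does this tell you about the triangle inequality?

d(A,B) = √(6² + 8²) = √100 = 10, d(B,C) = √(1² + 1²) = √2 ≈ 1.4142, d(A,C) = √(5² + 7²) = √74 ≈ 8.6023.
d(A,B) + d(B,C) - d(A,C) = 10 + 1.4142 - 8.6023 = 11.4142 - 8.6023 = 2.8119 (to 4 decimal places). This is ≥ 0, so the triangle inequality holds for these points.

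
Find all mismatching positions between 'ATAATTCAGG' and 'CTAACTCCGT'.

Differing positions: 1, 5, 8, 10. Hamming distance = 4.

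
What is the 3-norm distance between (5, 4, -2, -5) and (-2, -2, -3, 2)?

(Σ|x_i - y_i|^3)^(1/3) = (|5 - (-2)|^3 + |4 - (-2)|^3 + |-2 - (-3)|^3 + |-5 - 2|^3)^(1/3)
= (7^3 + 6^3 + 1^3 + 7^3)^(1/3) = (343 + 216 + 1 + 343)^(1/3) = (903)^(1/3) ≈ 9.6656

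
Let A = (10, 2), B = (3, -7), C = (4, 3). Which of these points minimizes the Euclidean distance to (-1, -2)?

Distances: d(A) ≈ 11.7047, d(B) ≈ 6.4031, d(C) ≈ 7.0711. Nearest: B = (3, -7) with distance 6.4031.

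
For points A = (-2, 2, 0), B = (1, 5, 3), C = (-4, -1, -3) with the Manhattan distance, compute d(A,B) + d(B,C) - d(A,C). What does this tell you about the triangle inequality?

d(A,B) = 3 + 3 + 3 = 9, d(B,C) = 5 + 6 + 6 = 17, d(A,C) = 2 + 3 + 3 = 8.
d(A,B) + d(B,C) - d(A,C) = 9 + 17 - 8 = 26 - 8 = 18. This is ≥ 0, so the triangle inequality holds for these points.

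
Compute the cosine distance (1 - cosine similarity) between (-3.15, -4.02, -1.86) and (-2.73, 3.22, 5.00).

With u = (-3.15, -4.02, -1.86), v = (-2.73, 3.22, 5.00):
u·v = (-3.15)·(-2.73) + (-4.02)·3.22 + (-1.86)·5 = 8.5995 + (-12.9444) + (-9.3) = -13.6449.
|u| = √((-3.15)² + (-4.02)² + (-1.86)²) = √(9.9225 + 16.1604 + 3.4596) = √29.5425, |v| = √((-2.73)² + 3.22² + 5²) = √(7.4529 + 10.3684 + 25) = √42.8213.
cos θ = (u·v)/(|u||v|) = -13.6449/(√29.5425·√42.8213) ≈ -0.3836
Cosine distance = 1 - cos θ ≈ 1 - (-0.3836) = 1.3836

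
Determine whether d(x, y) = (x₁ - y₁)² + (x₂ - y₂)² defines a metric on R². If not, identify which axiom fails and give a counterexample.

No. The squared Euclidean distance fails the triangle inequality. Counterexample: x = (0, 0), y = (5, 4), z = (10, 8). d(x,z) = 10² + 8² = 164, but d(x,y) + d(y,z) = (5² + 4²) + (5² + 4²) = 41 + 41 = 82. Since 164 > 82, the triangle inequality is violated. (Note: √d, the ordinary Euclidean distance, IS a metric.)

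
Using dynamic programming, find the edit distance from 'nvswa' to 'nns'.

Let D[i][j] be the edit distance between the first i characters of 'nvswa' and the first j characters of 'nns', with D[i][0] = i, D[0][j] = j, and D[i][j] = D[i-1][j-1] if the characters match, else 1 + min(D[i-1][j], D[i][j-1], D[i-1][j-1]). Filling the table (rows: prefixes of 'nvswa', columns: prefixes of 'nns'):
     ε  n  n  s
  ε  0  1  2  3
  n  1  0  1  2
  v  2  1  1  2
  s  3  2  2  1
  w  4  3  3  2
  a  5  4  4  3
The bottom-right entry gives D[5][3] = 3, so no sequence of fewer than 3 edits works. Backtracking through the table gives one optimal edit sequence (3 edits):
  nvswa → nnswa (sub v→n @2)
  nnswa → nnsa (del w @4)
  nnsa → nns (del a @4)
Edit distance = 3.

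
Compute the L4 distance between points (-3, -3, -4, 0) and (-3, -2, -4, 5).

(Σ|x_i - y_i|^4)^(1/4) = (|-3 - (-3)|^4 + |-3 - (-2)|^4 + |-4 - (-4)|^4 + |0 - 5|^4)^(1/4)
= (0^4 + 1^4 + 0^4 + 5^4)^(1/4) = (0 + 1 + 0 + 625)^(1/4) = (626)^(1/4) ≈ 5.002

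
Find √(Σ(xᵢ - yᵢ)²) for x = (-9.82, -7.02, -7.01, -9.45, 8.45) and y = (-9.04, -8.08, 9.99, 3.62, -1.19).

√(Σ(x_i - y_i)²) = √((-9.82 - (-9.04))² + (-7.02 - (-8.08))² + (-7.01 - 9.99)² + (-9.45 - 3.62)² + (8.45 - (-1.19))²)
= √((-0.78)² + 1.06² + (-17)² + (-13.07)² + 9.64²) = √(0.6084 + 1.1236 + 289 + 170.8249 + 92.9296) = √554.4865 ≈ 23.5475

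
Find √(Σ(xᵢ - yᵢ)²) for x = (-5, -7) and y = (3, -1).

√(Σ(x_i - y_i)²) = √((-5 - 3)² + (-7 - (-1))²)
= √((-8)² + (-6)²) = √(64 + 36) = √100 = 10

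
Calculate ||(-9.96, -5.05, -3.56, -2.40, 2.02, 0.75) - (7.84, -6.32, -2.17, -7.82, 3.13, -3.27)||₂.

√(Σ(x_i - y_i)²) = √((-9.96 - 7.84)² + (-5.05 - (-6.32))² + (-3.56 - (-2.17))² + (-2.4 - (-7.82))² + (2.02 - 3.13)² + (0.75 - (-3.27))²)
= √((-17.8)² + 1.27² + (-1.39)² + 5.42² + (-1.11)² + 4.02²) = √(316.84 + 1.6129 + 1.9321 + 29.3764 + 1.2321 + 16.1604) = √367.1539 ≈ 19.1613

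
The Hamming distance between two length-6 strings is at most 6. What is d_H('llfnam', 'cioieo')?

Differing positions: 1, 2, 3, 4, 5, 6. Hamming distance = 6. The maximum possible Hamming distance for length-6 strings is 6, so d_H/6 = 6/6 = 1.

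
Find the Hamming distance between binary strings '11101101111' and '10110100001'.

Differing positions: 2, 4, 5, 8, 9, 10. Hamming distance = 6.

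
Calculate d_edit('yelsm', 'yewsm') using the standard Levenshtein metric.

Let D[i][j] be the edit distance between the first i characters of 'yelsm' and the first j characters of 'yewsm', with D[i][0] = i, D[0][j] = j, and D[i][j] = D[i-1][j-1] if the characters match, else 1 + min(D[i-1][j], D[i][j-1], D[i-1][j-1]). Filling the table (rows: prefixes of 'yelsm', columns: prefixes of 'yewsm'):
     ε  y  e  w  s  m
  ε  0  1  2  3  4  5
  y  1  0  1  2  3  4
  e  2  1  0  1  2  3
  l  3  2  1  1  2  3
  s  4  3  2  2  1  2
  m  5  4  3  3  2  1
The bottom-right entry gives D[5][5] = 1, so no sequence of fewer than 1 edit works. Backtracking through the table gives one optimal edit sequence (1 edit):
  yelsm → yewsm (sub l→w @3)
Edit distance = 1.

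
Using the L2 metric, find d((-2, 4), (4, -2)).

√(Σ(x_i - y_i)²) = √((-2 - 4)² + (4 - (-2))²)
= √((-6)² + 6²) = √(36 + 36) = √72 ≈ 8.4853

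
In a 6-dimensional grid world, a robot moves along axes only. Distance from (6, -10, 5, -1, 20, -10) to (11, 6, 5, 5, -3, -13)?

Σ|x_i - y_i| = |6 - 11| + |-10 - 6| + |5 - 5| + |-1 - 5| + |20 - (-3)| + |-10 - (-13)| = 5 + 16 + 0 + 6 + 23 + 3 = 53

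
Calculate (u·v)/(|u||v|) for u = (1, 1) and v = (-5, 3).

With u = (1, 1), v = (-5, 3):
u·v = 1·(-5) + 1·3 = (-5) + 3 = -2.
|u| = √(1² + 1²) = √2, |v| = √((-5)² + 3²) = √34, so |u||v| = √(2·34) = √68.
cos θ = (u·v)/(|u||v|) = -2/√68 ≈ -0.2425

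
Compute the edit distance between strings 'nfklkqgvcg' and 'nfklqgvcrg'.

Let D[i][j] be the edit distance between the first i characters of 'nfklkqgvcg' and the first j characters of 'nfklqgvcrg', with D[i][0] = i, D[0][j] = j, and D[i][j] = D[i-1][j-1] if the characters match, else 1 + min(D[i-1][j], D[i][j-1], D[i-1][j-1]). Filling the table (rows: prefixes of 'nfklkqgvcg', columns: prefixes of 'nfklqgvcrg'):
     ε  n  f  k  l  q  g  v  c  r  g
  ε  0  1  2  3  4  5  6  7  8  9 10
  n  1  0  1  2  3  4  5  6  7  8  9
  f  2  1  0  1  2  3  4  5  6  7  8
  k  3  2  1  0  1  2  3  4  5  6  7
  l  4  3  2  1  0  1  2  3  4  5  6
  k  5  4  3  2  1  1  2  3  4  5  6
  q  6  5  4  3  2  1  2  3  4  5  6
  g  7  6  5  4  3  2  1  2  3  4  5
  v  8  7  6  5  4  3  2  1  2  3  4
  c  9  8  7  6  5  4  3  2  1  2  3
  g 10  9  8  7  6  5  4  3  2  2  2
The bottom-right entry gives D[10][10] = 2, so no sequence of fewer than 2 edits works. Backtracking through the table gives one optimal edit sequence (2 edits):
  nfklkqgvcg → nfklqgvcg (del k @5)
  nfklqgvcg → nfklqgvcrg (ins r @9)
Edit distance = 2.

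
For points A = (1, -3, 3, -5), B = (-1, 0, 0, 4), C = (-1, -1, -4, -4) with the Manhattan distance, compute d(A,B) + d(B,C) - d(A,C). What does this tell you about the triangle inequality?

d(A,B) = 2 + 3 + 3 + 9 = 17, d(B,C) = 0 + 1 + 4 + 8 = 13, d(A,C) = 2 + 2 + 7 + 1 = 12.
d(A,B) + d(B,C) - d(A,C) = 17 + 13 - 12 = 30 - 12 = 18. This is ≥ 0, so the triangle inequality holds for these points.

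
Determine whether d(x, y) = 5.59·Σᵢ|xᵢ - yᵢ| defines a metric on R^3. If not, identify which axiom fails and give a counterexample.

Yes. The L1 (Manhattan) norm induces a metric on R^3, and multiplying a metric by a positive constant 5.59 > 0 preserves all four axioms: non-negativity (5.59·||x-y|| ≥ 0), identity (5.59·||x-y|| = 0 ⟺ ||x-y|| = 0 ⟺ x = y), symmetry (||x-y|| = ||y-x||), and the triangle inequality (5.59·||x-z|| ≤ 5.59·||x-y|| + 5.59·||y-z||). So d is a metric.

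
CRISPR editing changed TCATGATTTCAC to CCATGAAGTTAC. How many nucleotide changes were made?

Differing positions: 1, 7, 8, 10. Hamming distance = 4.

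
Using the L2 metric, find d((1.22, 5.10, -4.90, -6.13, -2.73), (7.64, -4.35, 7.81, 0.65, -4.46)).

√(Σ(x_i - y_i)²) = √((1.22 - 7.64)² + (5.1 - (-4.35))² + (-4.9 - 7.81)² + (-6.13 - 0.65)² + (-2.73 - (-4.46))²)
= √((-6.42)² + 9.45² + (-12.71)² + (-6.78)² + 1.73²) = √(41.2164 + 89.3025 + 161.5441 + 45.9684 + 2.9929) = √341.0243 ≈ 18.4668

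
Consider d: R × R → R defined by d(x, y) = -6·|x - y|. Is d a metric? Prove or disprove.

No. With c = -6 < 0, d fails non-negativity: d(6, 11) = -6·|6 - 11| = -6·5 = -30 < 0.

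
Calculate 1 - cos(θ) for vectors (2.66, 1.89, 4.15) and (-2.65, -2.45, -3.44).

With u = (2.66, 1.89, 4.15), v = (-2.65, -2.45, -3.44):
u·v = 2.66·(-2.65) + 1.89·(-2.45) + 4.15·(-3.44) = (-7.049) + (-4.6305) + (-14.276) = -25.9555.
|u| = √(2.66² + 1.89² + 4.15²) = √(7.0756 + 3.5721 + 17.2225) = √27.8702, |v| = √((-2.65)² + (-2.45)² + (-3.44)²) = √(7.0225 + 6.0025 + 11.8336) = √24.8586.
cos θ = (u·v)/(|u||v|) = -25.9555/(√27.8702·√24.8586) ≈ -0.9861
Cosine distance = 1 - cos θ ≈ 1 - (-0.9861) = 1.9861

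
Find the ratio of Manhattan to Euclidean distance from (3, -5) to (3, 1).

L1 = |3 - 3| + |-5 - 1| = 0 + 6 = 6
L2 = √(0² + 6²) = √36 = 6
L1 ≥ L2 always (equality iff movement is along one axis); L1 = L2 here (movement is along a single axis).
Ratio L1/L2 = 6/6 = 1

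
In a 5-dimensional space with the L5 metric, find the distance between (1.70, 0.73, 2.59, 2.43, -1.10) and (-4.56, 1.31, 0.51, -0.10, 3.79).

(Σ|x_i - y_i|^5)^(1/5) = (|1.7 - (-4.56)|^5 + |0.73 - 1.31|^5 + |2.59 - 0.51|^5 + |2.43 - (-0.1)|^5 + |-1.1 - 3.79|^5)^(1/5)
= (6.26^5 + 0.58^5 + 2.08^5 + 2.53^5 + 4.89^5)^(1/5) ≈ (9613.2816 + 0.0656 + 38.9329 + 103.6579 + 2796.0459)^(1/5) = (12551.9839)^(1/5) ≈ 6.603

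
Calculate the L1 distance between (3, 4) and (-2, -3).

Σ|x_i - y_i| = |3 - (-2)| + |4 - (-3)| = 5 + 7 = 12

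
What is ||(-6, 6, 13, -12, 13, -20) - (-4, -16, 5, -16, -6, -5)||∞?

max(|x_i - y_i|) = max(|-6 - (-4)|, |6 - (-16)|, |13 - 5|, |-12 - (-16)|, |13 - (-6)|, |-20 - (-5)|) = max(2, 22, 8, 4, 19, 15) = 22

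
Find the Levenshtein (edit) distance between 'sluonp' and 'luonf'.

Let D[i][j] be the edit distance between the first i characters of 'sluonp' and the first j characters of 'luonf', with D[i][0] = i, D[0][j] = j, and D[i][j] = D[i-1][j-1] if the characters match, else 1 + min(D[i-1][j], D[i][j-1], D[i-1][j-1]). Filling the table (rows: prefixes of 'sluonp', columns: prefixes of 'luonf'):
     ε  l  u  o  n  f
  ε  0  1  2  3  4  5
  s  1  1  2  3  4  5
  l  2  1  2  3  4  5
  u  3  2  1  2  3  4
  o  4  3  2  1  2  3
  n  5  4  3  2  1  2
  p  6  5  4  3  2  2
The bottom-right entry gives D[6][5] = 2, so no sequence of fewer than 2 edits works. Backtracking through the table gives one optimal edit sequence (2 edits):
  sluonp → luonp (del s @1)
  luonp → luonf (sub p→f @5)
Edit distance = 2.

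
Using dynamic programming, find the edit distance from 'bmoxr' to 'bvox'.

Let D[i][j] be the edit distance between the first i characters of 'bmoxr' and the first j characters of 'bvox', with D[i][0] = i, D[0][j] = j, and D[i][j] = D[i-1][j-1] if the characters match, else 1 + min(D[i-1][j], D[i][j-1], D[i-1][j-1]). Filling the table (rows: prefixes of 'bmoxr', columns: prefixes of 'bvox'):
     ε  b  v  o  x
  ε  0  1  2  3  4
  b  1  0  1  2  3
  m  2  1  1  2  3
  o  3  2  2  1  2
  x  4  3  3  2  1
  r  5  4  4  3  2
The bottom-right entry gives D[5][4] = 2, so no sequence of fewer than 2 edits works. Backtracking through the table gives one optimal edit sequence (2 edits):
  bmoxr → bvoxr (sub m→v @2)
  bvoxr → bvox (del r @5)
Edit distance = 2.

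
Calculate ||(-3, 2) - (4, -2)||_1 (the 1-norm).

Σ|x_i - y_i| = |-3 - 4| + |2 - (-2)| = 7 + 4 = 11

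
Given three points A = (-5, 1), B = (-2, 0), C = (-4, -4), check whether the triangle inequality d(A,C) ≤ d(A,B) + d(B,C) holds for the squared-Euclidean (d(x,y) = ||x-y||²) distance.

d(A,B) = 3² + 1² = 10, d(B,C) = 2² + 4² = 20, d(A,C) = 1² + 5² = 26.
d(A,C) = 26 ≤ 10 + 20 = 30. Triangle inequality is satisfied.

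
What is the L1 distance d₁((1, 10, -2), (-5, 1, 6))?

Σ|x_i - y_i| = |1 - (-5)| + |10 - 1| + |-2 - 6| = 6 + 9 + 8 = 23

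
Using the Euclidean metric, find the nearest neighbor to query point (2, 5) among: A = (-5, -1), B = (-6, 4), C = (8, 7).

Distances: d(A) ≈ 9.2195, d(B) ≈ 8.0623, d(C) ≈ 6.3246. Nearest: C = (8, 7) with distance 6.3246.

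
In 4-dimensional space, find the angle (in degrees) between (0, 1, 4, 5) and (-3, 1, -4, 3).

With u = (0, 1, 4, 5), v = (-3, 1, -4, 3):
u·v = 0·(-3) + 1·1 + 4·(-4) + 5·3 = 0 + 1 + (-16) + 15 = 0.
|u| = √(0² + 1² + 4² + 5²) = √42, |v| = √((-3)² + 1² + (-4)² + 3²) = √35, so |u||v| = √(42·35) = √1470.
cos θ = (u·v)/(|u||v|) = 0/√1470 = 0 (the vectors are orthogonal)
θ = arccos(0) = 90°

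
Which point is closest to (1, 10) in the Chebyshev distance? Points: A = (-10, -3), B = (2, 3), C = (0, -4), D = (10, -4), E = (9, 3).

Distances: d(A) = 13, d(B) = 7, d(C) = 14, d(D) = 14, d(E) = 8. Nearest: B = (2, 3) with distance 7.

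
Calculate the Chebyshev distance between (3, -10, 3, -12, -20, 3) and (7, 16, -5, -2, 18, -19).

max(|x_i - y_i|) = max(|3 - 7|, |-10 - 16|, |3 - (-5)|, |-12 - (-2)|, |-20 - 18|, |3 - (-19)|) = max(4, 26, 8, 10, 38, 22) = 38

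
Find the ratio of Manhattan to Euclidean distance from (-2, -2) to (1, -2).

L1 = |-2 - 1| + |-2 - (-2)| = 3 + 0 = 3
L2 = √(3² + 0²) = √9 = 3
L1 ≥ L2 always (equality iff movement is along one axis); L1 = L2 here (movement is along a single axis).
Ratio L1/L2 = 3/3 = 1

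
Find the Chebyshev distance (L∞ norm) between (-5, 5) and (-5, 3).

max(|x_i - y_i|) = max(|-5 - (-5)|, |5 - 3|) = max(0, 2) = 2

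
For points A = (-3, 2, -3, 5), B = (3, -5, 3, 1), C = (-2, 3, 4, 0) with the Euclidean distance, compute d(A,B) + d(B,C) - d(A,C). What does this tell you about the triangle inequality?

d(A,B) = √(6² + 7² + 6² + 4²) = √137 ≈ 11.7047, d(B,C) = √(5² + 8² + 1² + 1²) = √91 ≈ 9.5394, d(A,C) = √(1² + 1² + 7² + 5²) = √76 ≈ 8.7178.
d(A,B) + d(B,C) - d(A,C) = 11.7047 + 9.5394 - 8.7178 = 21.2441 - 8.7178 = 12.5263 (to 4 decimal places). This is ≥ 0, so the triangle inequality holds for these points.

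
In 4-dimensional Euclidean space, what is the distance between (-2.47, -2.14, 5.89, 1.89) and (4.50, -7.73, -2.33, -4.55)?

√(Σ(x_i - y_i)²) = √((-2.47 - 4.5)² + (-2.14 - (-7.73))² + (5.89 - (-2.33))² + (1.89 - (-4.55))²)
= √((-6.97)² + 5.59² + 8.22² + 6.44²) = √(48.5809 + 31.2481 + 67.5684 + 41.4736) = √188.871 ≈ 13.743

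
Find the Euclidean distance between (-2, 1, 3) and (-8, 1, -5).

√(Σ(x_i - y_i)²) = √((-2 - (-8))² + (1 - 1)² + (3 - (-5))²)
= √(6² + 0² + 8²) = √(36 + 0 + 64) = √100 = 10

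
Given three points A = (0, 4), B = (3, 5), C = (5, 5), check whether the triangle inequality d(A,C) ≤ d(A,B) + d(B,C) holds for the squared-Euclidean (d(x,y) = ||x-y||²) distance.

d(A,B) = 3² + 1² = 10, d(B,C) = 2² + 0² = 4, d(A,C) = 5² + 1² = 26.
d(A,C) = 26 > 10 + 4 = 14. Triangle inequality is VIOLATED. (Squared-Euclidean is not a metric — this is a counterexample.)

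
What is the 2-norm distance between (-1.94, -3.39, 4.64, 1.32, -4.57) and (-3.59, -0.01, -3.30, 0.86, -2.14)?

(Σ|x_i - y_i|^2)^(1/2) = (|-1.94 - (-3.59)|^2 + |-3.39 - (-0.01)|^2 + |4.64 - (-3.3)|^2 + |1.32 - 0.86|^2 + |-4.57 - (-2.14)|^2)^(1/2)
= (1.65^2 + 3.38^2 + 7.94^2 + 0.46^2 + 2.43^2)^(1/2) = (2.7225 + 11.4244 + 63.0436 + 0.2116 + 5.9049)^(1/2) = (83.307)^(1/2) ≈ 9.1273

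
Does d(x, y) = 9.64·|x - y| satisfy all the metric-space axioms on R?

Yes. Since |x - y| is a metric on R and 9.64 > 0, the positive scalar multiple 9.64·|x - y| is also a metric: scaling by a positive constant preserves non-negativity, identity (d=0 ⟺ |x-y|=0 ⟺ x=y), symmetry, and the triangle inequality.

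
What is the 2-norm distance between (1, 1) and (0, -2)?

(Σ|x_i - y_i|^2)^(1/2) = (|1 - 0|^2 + |1 - (-2)|^2)^(1/2)
= (1^2 + 3^2)^(1/2) = (1 + 9)^(1/2) = (10)^(1/2) ≈ 3.1623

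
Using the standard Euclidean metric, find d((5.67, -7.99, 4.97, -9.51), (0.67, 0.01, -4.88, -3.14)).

√(Σ(x_i - y_i)²) = √((5.67 - 0.67)² + (-7.99 - 0.01)² + (4.97 - (-4.88))² + (-9.51 - (-3.14))²)
= √(5² + (-8)² + 9.85² + (-6.37)²) = √(25 + 64 + 97.0225 + 40.5769) = √226.5994 ≈ 15.0532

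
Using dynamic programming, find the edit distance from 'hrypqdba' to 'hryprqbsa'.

Let D[i][j] be the edit distance between the first i characters of 'hrypqdba' and the first j characters of 'hryprqbsa', with D[i][0] = i, D[0][j] = j, and D[i][j] = D[i-1][j-1] if the characters match, else 1 + min(D[i-1][j], D[i][j-1], D[i-1][j-1]). Filling the table (rows: prefixes of 'hrypqdba', columns: prefixes of 'hryprqbsa'):
     ε  h  r  y  p  r  q  b  s  a
  ε  0  1  2  3  4  5  6  7  8  9
  h  1  0  1  2  3  4  5  6  7  8
  r  2  1  0  1  2  3  4  5  6  7
  y  3  2  1  0  1  2  3  4  5  6
  p  4  3  2  1  0  1  2  3  4  5
  q  5  4  3  2  1  1  1  2  3  4
  d  6  5  4  3  2  2  2  2  3  4
  b  7  6  5  4  3  3  3  2  3  4
  a  8  7  6  5  4  4  4  3  3  3
The bottom-right entry gives D[8][9] = 3, so no sequence of fewer than 3 edits works. Backtracking through the table gives one optimal edit sequence (3 edits):
  hrypqdba → hryprqdba (ins r @5)
  hryprqdba → hryprqbba (sub d→b @7)
  hryprqbba → hryprqbsa (sub b→s @8)
Edit distance = 3.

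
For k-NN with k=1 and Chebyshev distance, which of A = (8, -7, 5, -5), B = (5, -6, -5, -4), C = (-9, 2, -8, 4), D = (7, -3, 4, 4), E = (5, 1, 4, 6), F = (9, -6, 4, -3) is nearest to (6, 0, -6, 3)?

Distances: d(A) = 11, d(B) = 7, d(C) = 15, d(D) = 10, d(E) = 10, d(F) = 10. Nearest: B = (5, -6, -5, -4) with distance 7.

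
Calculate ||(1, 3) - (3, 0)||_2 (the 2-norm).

(Σ|x_i - y_i|^2)^(1/2) = (|1 - 3|^2 + |3 - 0|^2)^(1/2)
= (2^2 + 3^2)^(1/2) = (4 + 9)^(1/2) = (13)^(1/2) ≈ 3.6056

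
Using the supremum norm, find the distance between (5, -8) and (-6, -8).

max(|x_i - y_i|) = max(|5 - (-6)|, |-8 - (-8)|) = max(11, 0) = 11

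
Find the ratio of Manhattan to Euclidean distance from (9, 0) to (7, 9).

L1 = |9 - 7| + |0 - 9| = 2 + 9 = 11
L2 = √(2² + 9²) = √85 ≈ 9.2195
L1 ≥ L2 always (equality iff movement is along one axis); L1 > L2 here.
Ratio L1/L2 = 11/√85 ≈ 1.1931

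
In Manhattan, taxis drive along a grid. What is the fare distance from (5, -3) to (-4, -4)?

Σ|x_i - y_i| = |5 - (-4)| + |-3 - (-4)| = 9 + 1 = 10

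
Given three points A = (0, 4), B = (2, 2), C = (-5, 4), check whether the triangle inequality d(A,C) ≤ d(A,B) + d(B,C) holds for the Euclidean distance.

d(A,B) = √(2² + 2²) = √8 ≈ 2.8284, d(B,C) = √(7² + 2²) = √53 ≈ 7.2801, d(A,C) = √(5² + 0²) = √25 = 5.
d(A,C) = 5 ≤ 2.8284 + 7.2801 = 10.1085. Triangle inequality is satisfied.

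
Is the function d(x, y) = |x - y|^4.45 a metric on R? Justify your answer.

No. d(x,y) = |x-y|^4.45 fails the triangle inequality since p = 4.45 > 1. Counterexample: x = -5, y = 3, z = 15. d(x,z) = |-5 - 15|^4.45 = 20^4.45 ≈ 616003.9269, but d(x,y) + d(y,z) = 8^4.45 + 12^4.45 ≈ 10441.2007 + 63439.0316 = 73880.2323. Since 616003.9269 > 73880.2323, the triangle inequality is violated.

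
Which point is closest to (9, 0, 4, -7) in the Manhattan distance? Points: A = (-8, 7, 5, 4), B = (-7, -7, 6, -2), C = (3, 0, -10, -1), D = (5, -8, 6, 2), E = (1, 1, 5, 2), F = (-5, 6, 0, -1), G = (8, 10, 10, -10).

Distances: d(A) = 36, d(B) = 30, d(C) = 26, d(D) = 23, d(E) = 19, d(F) = 30, d(G) = 20. Nearest: E = (1, 1, 5, 2) with distance 19.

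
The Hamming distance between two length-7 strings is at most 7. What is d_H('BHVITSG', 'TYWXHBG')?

Differing positions: 1, 2, 3, 4, 5, 6. Hamming distance = 6. The maximum possible Hamming distance for length-7 strings is 7, so d_H/7 = 6/7 ≈ 0.8571.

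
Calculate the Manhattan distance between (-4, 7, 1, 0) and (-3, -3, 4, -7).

Σ|x_i - y_i| = |-4 - (-3)| + |7 - (-3)| + |1 - 4| + |0 - (-7)| = 1 + 10 + 3 + 7 = 21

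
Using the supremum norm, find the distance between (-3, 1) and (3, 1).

max(|x_i - y_i|) = max(|-3 - 3|, |1 - 1|) = max(6, 0) = 6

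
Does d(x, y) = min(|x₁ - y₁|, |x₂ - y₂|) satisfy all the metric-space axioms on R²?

No. d fails identity of indiscernibles: take x = (2, 0) and y = (2, 7). Then d(x,y) = min(|2 - 2|, |0 - 7|) = min(0, 7) = 0, yet x ≠ y.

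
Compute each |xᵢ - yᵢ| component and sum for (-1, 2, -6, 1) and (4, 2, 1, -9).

Σ|x_i - y_i| = |-1 - 4| + |2 - 2| + |-6 - 1| + |1 - (-9)| = 5 + 0 + 7 + 10 = 22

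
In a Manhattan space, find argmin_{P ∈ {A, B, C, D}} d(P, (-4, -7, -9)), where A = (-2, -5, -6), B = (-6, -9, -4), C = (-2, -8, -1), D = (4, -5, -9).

Distances: d(A) = 7, d(B) = 9, d(C) = 11, d(D) = 10. Nearest: A = (-2, -5, -6) with distance 7.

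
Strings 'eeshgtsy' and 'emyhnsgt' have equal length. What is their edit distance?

Let D[i][j] be the edit distance between the first i characters of 'eeshgtsy' and the first j characters of 'emyhnsgt', with D[i][0] = i, D[0][j] = j, and D[i][j] = D[i-1][j-1] if the characters match, else 1 + min(D[i-1][j], D[i][j-1], D[i-1][j-1]). Filling the table (rows: prefixes of 'eeshgtsy', columns: prefixes of 'emyhnsgt'):
     ε  e  m  y  h  n  s  g  t
  ε  0  1  2  3  4  5  6  7  8
  e  1  0  1  2  3  4  5  6  7
  e  2  1  1  2  3  4  5  6  7
  s  3  2  2  2  3  4  4  5  6
  h  4  3  3  3  2  3  4  5  6
  g  5  4  4  4  3  3  4  4  5
  t  6  5  5  5  4  4  4  5  4
  s  7  6  6  6  5  5  4  5  5
  y  8  7  7  6  6  6  5  5  6
The bottom-right entry gives D[8][8] = 6, so no sequence of fewer than 6 edits works. Backtracking through the table gives one optimal edit sequence (6 edits):
  eeshgtsy → emshgtsy (sub e→m @2)
  emshgtsy → emyhgtsy (sub s→y @3)
  emyhgtsy → emyhntsy (sub g→n @5)
  emyhntsy → emyhnssy (sub t→s @6)
  emyhnssy → emyhnsgy (sub s→g @7)
  emyhnsgy → emyhnsgt (sub y→t @8)
Edit distance = 6.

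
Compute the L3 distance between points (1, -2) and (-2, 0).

(Σ|x_i - y_i|^3)^(1/3) = (|1 - (-2)|^3 + |-2 - 0|^3)^(1/3)
= (3^3 + 2^3)^(1/3) = (27 + 8)^(1/3) = (35)^(1/3) ≈ 3.2711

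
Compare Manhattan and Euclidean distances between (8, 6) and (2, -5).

L1 = |8 - 2| + |6 - (-5)| = 6 + 11 = 17
L2 = √(6² + 11²) = √157 ≈ 12.53
L1 ≥ L2 always (equality iff movement is along one axis); L1 > L2 here.
Ratio L1/L2 = 17/√157 ≈ 1.3567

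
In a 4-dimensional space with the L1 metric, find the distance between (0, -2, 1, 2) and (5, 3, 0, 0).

Σ|x_i - y_i| = |0 - 5| + |-2 - 3| + |1 - 0| + |2 - 0| = 5 + 5 + 1 + 2 = 13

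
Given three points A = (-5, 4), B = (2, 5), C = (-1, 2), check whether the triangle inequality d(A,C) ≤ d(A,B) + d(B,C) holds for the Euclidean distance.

d(A,B) = √(7² + 1²) = √50 ≈ 7.0711, d(B,C) = √(3² + 3²) = √18 ≈ 4.2426, d(A,C) = √(4² + 2²) = √20 ≈ 4.4721.
d(A,C) ≈ 4.4721 ≤ 7.0711 + 4.2426 = 11.3137. Triangle inequality is satisfied.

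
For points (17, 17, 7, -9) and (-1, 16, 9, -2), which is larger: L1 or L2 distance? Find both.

L1 = |17 - (-1)| + |17 - 16| + |7 - 9| + |-9 - (-2)| = 18 + 1 + 2 + 7 = 28
L2 = √(18² + 1² + 2² + 7²) = √378 ≈ 19.4422
L1 ≥ L2 always (equality iff movement is along one axis); L1 > L2 here.
Ratio L1/L2 = 28/√378 ≈ 1.4402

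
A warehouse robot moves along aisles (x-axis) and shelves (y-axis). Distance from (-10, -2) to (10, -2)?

Σ|x_i - y_i| = |-10 - 10| + |-2 - (-2)| = 20 + 0 = 20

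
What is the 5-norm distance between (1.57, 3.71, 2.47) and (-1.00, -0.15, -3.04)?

(Σ|x_i - y_i|^5)^(1/5) = (|1.57 - (-1)|^5 + |3.71 - (-0.15)|^5 + |2.47 - (-3.04)|^5)^(1/5)
= (2.57^5 + 3.86^5 + 5.51^5)^(1/5) ≈ (112.1155 + 856.9126 + 5078.7636)^(1/5) = (6047.7917)^(1/5) ≈ 5.7058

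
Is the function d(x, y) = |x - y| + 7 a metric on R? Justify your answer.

No. d fails identity of indiscernibles (specifically d(x,x) = 0): d(-6, -6) = |-6 - (-6)| + 7 = 0 + 7 = 7 ≠ 0.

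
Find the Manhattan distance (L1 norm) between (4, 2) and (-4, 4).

Σ|x_i - y_i| = |4 - (-4)| + |2 - 4| = 8 + 2 = 10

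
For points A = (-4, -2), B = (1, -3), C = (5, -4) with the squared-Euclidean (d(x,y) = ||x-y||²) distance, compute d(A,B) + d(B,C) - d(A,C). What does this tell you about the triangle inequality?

d(A,B) = 5² + 1² = 26, d(B,C) = 4² + 1² = 17, d(A,C) = 9² + 2² = 85.
d(A,B) + d(B,C) - d(A,C) = 26 + 17 - 85 = 43 - 85 = -42. This is < 0, so the triangle inequality FAILS for these points (squared-Euclidean is not a metric).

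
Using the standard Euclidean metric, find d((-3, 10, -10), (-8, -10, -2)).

√(Σ(x_i - y_i)²) = √((-3 - (-8))² + (10 - (-10))² + (-10 - (-2))²)
= √(5² + 20² + (-8)²) = √(25 + 400 + 64) = √489 ≈ 22.1133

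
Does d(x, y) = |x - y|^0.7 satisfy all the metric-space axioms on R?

Yes. With 0 < p = 0.7 ≤ 1, d(x,y) = |x-y|^0.7 is a metric on R. Non-negativity and symmetry are immediate; |x-y|^0.7 = 0 ⟺ |x-y| = 0 ⟺ x = y. For the triangle inequality, the function t ↦ t^0.7 is subadditive on [0,∞) when p ≤ 1, so |x-z|^0.7 ≤ (|x-y| + |y-z|)^0.7 ≤ |x-y|^0.7 + |y-z|^0.7.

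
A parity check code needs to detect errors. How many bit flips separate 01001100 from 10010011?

Differing positions: 1, 2, 4, 5, 6, 7, 8. Hamming distance = 7.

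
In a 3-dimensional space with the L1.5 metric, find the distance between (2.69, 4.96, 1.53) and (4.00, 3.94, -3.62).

(Σ|x_i - y_i|^1.5)^(1/1.5) = (|2.69 - 4|^1.5 + |4.96 - 3.94|^1.5 + |1.53 - (-3.62)|^1.5)^(1/1.5)
= (1.31^1.5 + 1.02^1.5 + 5.15^1.5)^(1/1.5) ≈ (1.4994 + 1.0301 + 11.6872)^(1/1.5) = (14.2167)^(1/1.5) ≈ 5.8686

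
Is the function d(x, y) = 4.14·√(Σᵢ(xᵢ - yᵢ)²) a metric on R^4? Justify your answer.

Yes. The L2 (Euclidean) norm induces a metric on R^4, and multiplying a metric by a positive constant 4.14 > 0 preserves all four axioms: non-negativity (4.14·||x-y|| ≥ 0), identity (4.14·||x-y|| = 0 ⟺ ||x-y|| = 0 ⟺ x = y), symmetry (||x-y|| = ||y-x||), and the triangle inequality (4.14·||x-z|| ≤ 4.14·||x-y|| + 4.14·||y-z||). So d is a metric.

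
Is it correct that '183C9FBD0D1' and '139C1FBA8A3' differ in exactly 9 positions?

Differing positions: 2, 3, 5, 8, 9, 10, 11. Hamming distance = 7, so the claim that d_H = 9 is false.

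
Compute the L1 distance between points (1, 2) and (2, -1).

Σ|x_i - y_i| = |1 - 2| + |2 - (-1)| = 1 + 3 = 4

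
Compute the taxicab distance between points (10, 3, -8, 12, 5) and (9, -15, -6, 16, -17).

Σ|x_i - y_i| = |10 - 9| + |3 - (-15)| + |-8 - (-6)| + |12 - 16| + |5 - (-17)| = 1 + 18 + 2 + 4 + 22 = 47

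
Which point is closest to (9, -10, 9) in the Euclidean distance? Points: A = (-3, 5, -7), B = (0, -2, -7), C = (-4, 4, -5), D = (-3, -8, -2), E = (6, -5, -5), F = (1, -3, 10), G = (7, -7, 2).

Distances: d(A) = 25, d(B) ≈ 20.025, d(C) ≈ 23.6854, d(D) ≈ 16.4012, d(E) ≈ 15.1658, d(F) ≈ 10.6771, d(G) ≈ 7.874. Nearest: G = (7, -7, 2) with distance 7.874.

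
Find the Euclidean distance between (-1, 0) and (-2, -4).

√(Σ(x_i - y_i)²) = √((-1 - (-2))² + (0 - (-4))²)
= √(1² + 4²) = √(1 + 16) = √17 ≈ 4.1231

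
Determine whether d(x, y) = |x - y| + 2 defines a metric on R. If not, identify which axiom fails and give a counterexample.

No. d fails identity of indiscernibles (specifically d(x,x) = 0): d(5, 5) = |5 - 5| + 2 = 0 + 2 = 2 ≠ 0.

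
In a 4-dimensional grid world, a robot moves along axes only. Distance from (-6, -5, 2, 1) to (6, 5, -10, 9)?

Σ|x_i - y_i| = |-6 - 6| + |-5 - 5| + |2 - (-10)| + |1 - 9| = 12 + 10 + 12 + 8 = 42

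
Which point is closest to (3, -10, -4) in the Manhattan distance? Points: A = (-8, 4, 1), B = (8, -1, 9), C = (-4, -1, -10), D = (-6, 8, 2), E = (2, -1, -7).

Distances: d(A) = 30, d(B) = 27, d(C) = 22, d(D) = 33, d(E) = 13. Nearest: E = (2, -1, -7) with distance 13.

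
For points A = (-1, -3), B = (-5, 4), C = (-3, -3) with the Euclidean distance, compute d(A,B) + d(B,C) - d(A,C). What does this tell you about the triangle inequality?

d(A,B) = √(4² + 7²) = √65 ≈ 8.0623, d(B,C) = √(2² + 7²) = √53 ≈ 7.2801, d(A,C) = √(2² + 0²) = √4 = 2.
d(A,B) + d(B,C) - d(A,C) = 8.0623 + 7.2801 - 2 = 15.3424 - 2 = 13.3424 (to 4 decimal places). This is ≥ 0, so the triangle inequality holds for these points.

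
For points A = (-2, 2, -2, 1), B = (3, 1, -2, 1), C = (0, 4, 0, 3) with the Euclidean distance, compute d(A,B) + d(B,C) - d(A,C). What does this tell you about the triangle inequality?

d(A,B) = √(5² + 1² + 0² + 0²) = √26 ≈ 5.099, d(B,C) = √(3² + 3² + 2² + 2²) = √26 ≈ 5.099, d(A,C) = √(2² + 2² + 2² + 2²) = √16 = 4.
d(A,B) + d(B,C) - d(A,C) = 5.099 + 5.099 - 4 = 10.198 - 4 = 6.198 (to 4 decimal places). This is ≥ 0, so the triangle inequality holds for these points.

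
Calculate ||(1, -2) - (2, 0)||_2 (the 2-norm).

(Σ|x_i - y_i|^2)^(1/2) = (|1 - 2|^2 + |-2 - 0|^2)^(1/2)
= (1^2 + 2^2)^(1/2) = (1 + 4)^(1/2) = (5)^(1/2) ≈ 2.2361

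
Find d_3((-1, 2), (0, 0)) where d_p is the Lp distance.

(Σ|x_i - y_i|^3)^(1/3) = (|-1 - 0|^3 + |2 - 0|^3)^(1/3)
= (1^3 + 2^3)^(1/3) = (1 + 8)^(1/3) = (9)^(1/3) ≈ 2.0801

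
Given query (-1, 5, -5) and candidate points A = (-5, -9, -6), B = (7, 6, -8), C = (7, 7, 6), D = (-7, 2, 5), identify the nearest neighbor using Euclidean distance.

Distances: d(A) ≈ 14.5945, d(B) ≈ 8.6023, d(C) ≈ 13.7477, d(D) ≈ 12.0416. Nearest: B = (7, 6, -8) with distance 8.6023.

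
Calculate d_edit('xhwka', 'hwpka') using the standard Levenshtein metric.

Let D[i][j] be the edit distance between the first i characters of 'xhwka' and the first j characters of 'hwpka', with D[i][0] = i, D[0][j] = j, and D[i][j] = D[i-1][j-1] if the characters match, else 1 + min(D[i-1][j], D[i][j-1], D[i-1][j-1]). Filling the table (rows: prefixes of 'xhwka', columns: prefixes of 'hwpka'):
     ε  h  w  p  k  a
  ε  0  1  2  3  4  5
  x  1  1  2  3  4  5
  h  2  1  2  3  4  5
  w  3  2  1  2  3  4
  k  4  3  2  2  2  3
  a  5  4  3  3  3  2
The bottom-right entry gives D[5][5] = 2, so no sequence of fewer than 2 edits works. Backtracking through the table gives one optimal edit sequence (2 edits):
  xhwka → hwka (del x @1)
  hwka → hwpka (ins p @3)
Edit distance = 2.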